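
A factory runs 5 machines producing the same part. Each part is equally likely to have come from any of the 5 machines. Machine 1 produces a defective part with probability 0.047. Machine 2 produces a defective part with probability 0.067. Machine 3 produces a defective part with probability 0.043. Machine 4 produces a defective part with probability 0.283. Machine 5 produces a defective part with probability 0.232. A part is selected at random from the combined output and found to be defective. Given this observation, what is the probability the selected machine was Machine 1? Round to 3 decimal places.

P(defective|M1) = 0.047; P(defective|M2) = 0.067; P(defective|M3) = 0.043; P(defective|M4) = 0.283; P(defective|M5) = 0.232.
Prior × likelihood for each source: 0.2·0.047=0.009400, 0.2·0.067=0.01340, 0.2·0.043=0.008600, 0.2·0.283=0.05660, 0.2·0.232=0.04640. Summing gives P(defective) = 0.13440.
P(Machine 1 | defective) = 0.009400 / 0.13440 = 0.070.

Posterior probability ≈ 0.070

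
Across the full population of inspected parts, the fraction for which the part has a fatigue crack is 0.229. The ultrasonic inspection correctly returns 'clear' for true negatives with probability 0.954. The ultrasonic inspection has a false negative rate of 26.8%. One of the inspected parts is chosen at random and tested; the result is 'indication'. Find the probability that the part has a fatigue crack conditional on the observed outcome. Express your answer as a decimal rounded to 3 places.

P(H | E) ≈ 0.825

Write H for 'the part has a fatigue crack'. Prior odds H:¬H = 0.229/0.771 = 0.29702. For the 'indication' outcome, the likelihood ratio is 0.732/0.046 = 15.913.
Posterior odds = 0.29702 × 15.913 = 4.7264, so P(H|E) = 4.7264/(1+4.7264) = 0.825.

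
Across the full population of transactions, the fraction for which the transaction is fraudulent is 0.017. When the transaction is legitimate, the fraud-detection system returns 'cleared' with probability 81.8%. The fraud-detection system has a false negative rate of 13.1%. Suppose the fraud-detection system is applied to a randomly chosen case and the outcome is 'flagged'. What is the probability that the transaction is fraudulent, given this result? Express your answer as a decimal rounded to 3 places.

P(H | E) ≈ 0.076

Let H be the event that the transaction is fraudulent. P(H) = 0.017, so P(¬H) = 0.983. With E the 'flagged' result, P(E|H) = 0.869 and P(E|¬H) = 0.182.
P(E) = 0.869·0.017 + 0.182·0.983 = 0.014773 + 0.17891 = 0.19368.
By Bayes' theorem, P(H|E) = 0.014773 / 0.19368 = 0.076.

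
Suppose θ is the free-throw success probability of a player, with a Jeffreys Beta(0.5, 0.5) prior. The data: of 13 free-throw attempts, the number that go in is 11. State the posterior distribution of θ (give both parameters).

Posterior: Beta(11.5, 2.5)

Observing 11 successes and 2 failures updates Beta(0.5, 0.5) by adding the success and failure counts to the two shape parameters: α = 0.5+11 = 11.5, β = 0.5+2 = 2.5.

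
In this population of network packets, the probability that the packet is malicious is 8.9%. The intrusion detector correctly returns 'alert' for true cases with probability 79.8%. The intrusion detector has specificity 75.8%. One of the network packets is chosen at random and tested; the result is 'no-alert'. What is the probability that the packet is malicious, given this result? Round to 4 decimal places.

P(H | E) ≈ 0.0254

Let H be the event that the packet is malicious. P(H) = 0.089, so P(¬H) = 0.911. With E the 'no-alert' result, P(E|H) = 0.202 and P(E|¬H) = 0.758.
P(E) = 0.202·0.089 + 0.758·0.911 = 0.017978 + 0.69054 = 0.70852.
By Bayes' theorem, P(H|E) = 0.017978 / 0.70852 = 0.0254.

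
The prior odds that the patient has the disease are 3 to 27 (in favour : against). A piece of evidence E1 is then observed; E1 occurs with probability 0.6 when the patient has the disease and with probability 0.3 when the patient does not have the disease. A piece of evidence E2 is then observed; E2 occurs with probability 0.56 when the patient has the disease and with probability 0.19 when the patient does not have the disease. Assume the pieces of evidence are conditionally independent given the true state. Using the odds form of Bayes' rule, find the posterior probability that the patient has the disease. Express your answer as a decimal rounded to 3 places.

Prior odds = 3/27 = 0.11111. In log-odds, ln(0.11111) = -2.1972.
Add log likelihood ratios: ln(2.0000) + ln(2.9474) = 1.7741.
Posterior log-odds = -0.42316, so posterior odds = exp(-0.42316) = 0.65497. Converting, P(H|E) = 0.65497/1.6550 = 0.396.

Posterior probability ≈ 0.396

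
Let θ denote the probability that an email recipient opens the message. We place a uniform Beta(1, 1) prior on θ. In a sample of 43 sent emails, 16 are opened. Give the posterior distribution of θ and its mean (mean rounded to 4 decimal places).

Posterior: Beta(17, 28); mean ≈ 0.3778

Observing 16 successes and 27 failures updates Beta(1, 1) by adding the success and failure counts to the two shape parameters: α = 1+16 = 17, β = 1+27 = 28.
Posterior mean = α/(α+β) = 17/45 = 0.3778.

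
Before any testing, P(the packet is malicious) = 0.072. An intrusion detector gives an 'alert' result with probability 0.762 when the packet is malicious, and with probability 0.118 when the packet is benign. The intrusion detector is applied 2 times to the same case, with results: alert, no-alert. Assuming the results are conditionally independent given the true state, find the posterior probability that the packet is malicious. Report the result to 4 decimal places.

Posterior P(H) ≈ 0.1191

Let H be the event that the packet is malicious; start with P(H) = 0.072. P('alert'|H) = 0.762, P('alert'|¬H) = 0.118.
Update on result 1 ('alert'): P(H) ← 0.762·0.0720 / (0.762·0.0720 + 0.118·0.9280) = 0.054864/0.16437 = 0.3338.
Update on result 2 ('no-alert'): P(H) ← 0.238·0.3338 / (0.238·0.3338 + 0.882·0.6662) = 0.079441/0.66704 = 0.1191.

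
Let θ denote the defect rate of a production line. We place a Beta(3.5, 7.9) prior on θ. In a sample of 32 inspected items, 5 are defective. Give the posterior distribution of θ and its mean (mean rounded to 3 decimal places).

Posterior: Beta(8.5, 34.9); mean ≈ 0.196

The binomial likelihood is conjugate to the Beta prior: with 5 successes and 27 failures, the posterior is Beta(3.5+5, 7.9+27) = Beta(8.5, 34.9).
Posterior mean = α/(α+β) = 8.5/43.4 = 0.196.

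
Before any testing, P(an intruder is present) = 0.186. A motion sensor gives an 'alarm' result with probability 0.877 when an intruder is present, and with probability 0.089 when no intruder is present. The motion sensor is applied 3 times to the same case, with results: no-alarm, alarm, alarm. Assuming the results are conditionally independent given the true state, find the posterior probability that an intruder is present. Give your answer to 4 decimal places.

Let H be the event that an intruder is present; start with P(H) = 0.186. P('alarm'|H) = 0.877, P('alarm'|¬H) = 0.089.
Update on result 1 ('no-alarm'): P(H) ← 0.123·0.1860 / (0.123·0.1860 + 0.911·0.8140) = 0.022878/0.76443 = 0.0299.
Update on result 2 ('alarm'): P(H) ← 0.877·0.0299 / (0.877·0.0299 + 0.089·0.9701) = 0.026247/0.11258 = 0.2331.
Update on result 3 ('alarm'): P(H) ← 0.877·0.2331 / (0.877·0.2331 + 0.089·0.7669) = 0.20446/0.27271 = 0.7497.

Posterior P(H) ≈ 0.7497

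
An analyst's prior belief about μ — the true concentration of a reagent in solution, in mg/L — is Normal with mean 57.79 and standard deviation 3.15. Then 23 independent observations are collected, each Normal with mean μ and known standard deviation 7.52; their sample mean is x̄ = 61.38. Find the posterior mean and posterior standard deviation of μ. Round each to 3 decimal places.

Posterior mean ≈ 60.667; posterior SD ≈ 1.404

With known σ, the Normal prior is conjugate. Weight on the data is w = (n/σ²)/(n/σ² + 1/τ₀²) = 0.406717/(0.406717+0.100781) = 0.80142.
Posterior mean = w·x̄ + (1−w)·μ₀ = 0.80142·61.38 + 0.19858·57.79 = 60.667. Posterior variance = 1/(0.406717+0.100781) = 1.97045, so SD = 1.404.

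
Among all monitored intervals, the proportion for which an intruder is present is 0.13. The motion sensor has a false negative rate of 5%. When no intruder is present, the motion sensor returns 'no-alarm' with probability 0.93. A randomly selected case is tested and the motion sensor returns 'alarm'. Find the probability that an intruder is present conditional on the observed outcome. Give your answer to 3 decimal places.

Let H be the event that an intruder is present. P(H) = 0.13, so P(¬H) = 0.87. With E the 'alarm' result, P(E|H) = 0.95 and P(E|¬H) = 0.07.
P(E) = 0.95·0.13 + 0.07·0.87 = 0.12350 + 0.060900 = 0.18440.
By Bayes' theorem, P(H|E) = 0.12350 / 0.18440 = 0.670.

P(H | E) ≈ 0.670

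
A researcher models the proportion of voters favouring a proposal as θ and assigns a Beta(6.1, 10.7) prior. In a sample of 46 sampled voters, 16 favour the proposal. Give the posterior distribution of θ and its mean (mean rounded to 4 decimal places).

Observing 16 successes and 30 failures updates Beta(6.1, 10.7) by adding the success and failure counts to the two shape parameters: α = 6.1+16 = 22.1, β = 10.7+30 = 40.7.
E[θ | data] = 22.1/(22.1+40.7) = 0.3519.

Posterior: Beta(22.1, 40.7); mean ≈ 0.3519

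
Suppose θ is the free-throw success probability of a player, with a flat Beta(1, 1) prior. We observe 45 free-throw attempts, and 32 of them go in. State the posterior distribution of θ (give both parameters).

Posterior: Beta(33, 14)

Observing 32 successes and 13 failures updates Beta(1, 1) by adding the success and failure counts to the two shape parameters: α = 1+32 = 33, β = 1+13 = 14.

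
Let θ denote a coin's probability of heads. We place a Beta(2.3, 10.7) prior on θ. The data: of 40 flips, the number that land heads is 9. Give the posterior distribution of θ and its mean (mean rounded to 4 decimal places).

Observing 9 successes and 31 failures updates Beta(2.3, 10.7) by adding the success and failure counts to the two shape parameters: α = 2.3+9 = 11.3, β = 10.7+31 = 41.7.
Posterior mean = α/(α+β) = 11.3/53 = 0.2132.

Posterior: Beta(11.3, 41.7); mean ≈ 0.2132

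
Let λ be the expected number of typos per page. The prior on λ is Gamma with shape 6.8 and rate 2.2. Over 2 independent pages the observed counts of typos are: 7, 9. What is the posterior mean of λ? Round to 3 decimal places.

The Poisson likelihood adds the total count to the shape and the number of exposure periods to the rate. Here ∑xᵢ = 16 and n = 2, so shape 6.8→22.8 and rate 2.2→4.2.
E[λ | data] = 22.8/4.2 = 5.429.

Posterior mean ≈ 5.429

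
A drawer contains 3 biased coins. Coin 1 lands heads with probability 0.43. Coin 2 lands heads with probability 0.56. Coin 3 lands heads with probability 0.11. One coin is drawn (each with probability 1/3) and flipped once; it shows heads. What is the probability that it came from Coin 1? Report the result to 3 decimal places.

Posterior probability ≈ 0.391

P(heads|C1) = 0.43; P(heads|C2) = 0.56; P(heads|C3) = 0.11.
Prior × likelihood for each source: 0.333333·0.43=0.1433, 0.333333·0.56=0.1867, 0.333333·0.11=0.03667. Summing gives P(heads) = 0.36667.
P(Coin 1 | heads) = 0.1433 / 0.36667 = 0.391.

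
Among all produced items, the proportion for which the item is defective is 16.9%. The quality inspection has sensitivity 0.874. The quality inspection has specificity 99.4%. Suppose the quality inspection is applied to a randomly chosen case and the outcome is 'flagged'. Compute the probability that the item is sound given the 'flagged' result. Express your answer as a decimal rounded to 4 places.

Let H be the event that the item is defective. P(H) = 0.169, so P(¬H) = 0.831. With E the 'flagged' result, P(E|H) = 0.874 and P(E|¬H) = 0.006.
P(E) = 0.874·0.169 + 0.006·0.831 = 0.14771 + 0.0049860 = 0.15269.
By Bayes' theorem, P(H|E) = 0.14771 / 0.15269 = 0.9673. Hence P(¬H|E) = 1 − 0.9673 = 0.0327.

P(¬H | E) ≈ 0.0327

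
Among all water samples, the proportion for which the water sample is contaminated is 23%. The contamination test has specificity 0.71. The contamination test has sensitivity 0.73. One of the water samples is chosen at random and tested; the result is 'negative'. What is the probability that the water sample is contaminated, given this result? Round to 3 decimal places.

Write H for 'the water sample is contaminated'. Prior odds H:¬H = 0.23/0.77 = 0.29870. For the 'negative' outcome, the likelihood ratio is 0.27/0.71 = 0.38028.
Posterior odds = 0.29870 × 0.38028 = 0.11359, so P(H|E) = 0.11359/(1+0.11359) = 0.102.

P(H | E) ≈ 0.102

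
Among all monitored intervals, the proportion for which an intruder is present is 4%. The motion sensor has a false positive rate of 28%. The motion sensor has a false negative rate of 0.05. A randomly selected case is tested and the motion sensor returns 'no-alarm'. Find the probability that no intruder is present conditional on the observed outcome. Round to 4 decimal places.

P(¬H | E) ≈ 0.9971

Write H for 'an intruder is present'. Prior odds H:¬H = 0.04/0.96 = 0.041667. For the 'no-alarm' outcome, the likelihood ratio is 0.05/0.72 = 0.069444.
Posterior odds = 0.041667 × 0.069444 = 0.0028935, so P(H|E) = 0.0028935/(1+0.0028935) = 0.0029. Then P(¬H|E) = 1 − 0.0029 = 0.9971.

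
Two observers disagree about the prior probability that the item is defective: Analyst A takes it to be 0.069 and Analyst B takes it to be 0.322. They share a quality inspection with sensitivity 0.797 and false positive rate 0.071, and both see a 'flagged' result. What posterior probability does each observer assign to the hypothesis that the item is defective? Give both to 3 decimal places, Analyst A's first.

Analyst A: 0.454; Analyst B: 0.842

P('+'|H) = 0.797, P('+'|¬H) = 0.071.
Analyst A: numerator 0.797·0.069 = 0.054993; evidence = 0.054993+0.071·0.931 = 0.12109; posterior = 0.454.
Analyst B: numerator 0.797·0.322 = 0.25663; evidence = 0.25663+0.071·0.678 = 0.30477; posterior = 0.842.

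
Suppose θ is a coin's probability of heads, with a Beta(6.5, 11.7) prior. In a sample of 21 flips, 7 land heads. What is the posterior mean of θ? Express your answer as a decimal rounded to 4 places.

The binomial likelihood is conjugate to the Beta prior: with 7 successes and 14 failures, the posterior is Beta(6.5+7, 11.7+14) = Beta(13.5, 25.7).
E[θ | data] = 13.5/(13.5+25.7) = 0.3444.

Posterior mean ≈ 0.3444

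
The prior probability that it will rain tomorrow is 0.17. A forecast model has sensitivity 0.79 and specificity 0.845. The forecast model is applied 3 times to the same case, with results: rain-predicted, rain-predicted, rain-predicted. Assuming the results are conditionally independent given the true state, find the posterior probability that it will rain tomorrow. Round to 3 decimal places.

Posterior P(H) ≈ 0.964

Let H be the event that it will rain tomorrow; start with P(H) = 0.17. P('rain-predicted'|H) = 0.79, P('rain-predicted'|¬H) = 0.155.
Update on result 1 ('rain-predicted'): P(H) ← 0.79·0.1700 / (0.79·0.1700 + 0.155·0.8300) = 0.13430/0.26295 = 0.5107.
Update on result 2 ('rain-predicted'): P(H) ← 0.79·0.5107 / (0.79·0.5107 + 0.155·0.4893) = 0.40349/0.47932 = 0.8418.
Update on result 3 ('rain-predicted'): P(H) ← 0.79·0.8418 / (0.79·0.8418 + 0.155·0.1582) = 0.66501/0.68954 = 0.9644.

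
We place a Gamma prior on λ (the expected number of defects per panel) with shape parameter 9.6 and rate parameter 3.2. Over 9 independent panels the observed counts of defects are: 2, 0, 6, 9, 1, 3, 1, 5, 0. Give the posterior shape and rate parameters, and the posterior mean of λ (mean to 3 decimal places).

Posterior: Gamma(shape=36.6, rate=12.2); mean ≈ 3.000

The Poisson likelihood adds the total count to the shape and the number of exposure periods to the rate. Here ∑xᵢ = 27 and n = 9, so shape 9.6→36.6 and rate 3.2→12.2.
E[λ | data] = 36.6/12.2 = 3.000.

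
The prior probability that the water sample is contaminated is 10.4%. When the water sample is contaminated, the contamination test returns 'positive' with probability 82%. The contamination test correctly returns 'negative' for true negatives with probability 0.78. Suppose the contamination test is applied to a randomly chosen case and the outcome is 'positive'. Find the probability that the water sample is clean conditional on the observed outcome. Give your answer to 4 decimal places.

P(¬H | E) ≈ 0.6980

Let H be the event that the water sample is contaminated. P(H) = 0.104, so P(¬H) = 0.896. With E the 'positive' result, P(E|H) = 0.82 and P(E|¬H) = 0.22.
P(E) = 0.82·0.104 + 0.22·0.896 = 0.085280 + 0.19712 = 0.28240.
By Bayes' theorem, P(H|E) = 0.085280 / 0.28240 = 0.3020. Hence P(¬H|E) = 1 − 0.3020 = 0.6980.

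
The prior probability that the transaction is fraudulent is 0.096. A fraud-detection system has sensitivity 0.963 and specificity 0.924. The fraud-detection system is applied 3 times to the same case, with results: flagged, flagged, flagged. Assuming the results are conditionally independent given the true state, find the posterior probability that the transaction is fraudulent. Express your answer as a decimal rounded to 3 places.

Posterior P(H) ≈ 0.995

Let H be the event that the transaction is fraudulent; start with P(H) = 0.096. P('flagged'|H) = 0.963, P('flagged'|¬H) = 0.076.
Update on result 1 ('flagged'): P(H) ← 0.963·0.0960 / (0.963·0.0960 + 0.076·0.9040) = 0.092448/0.16115 = 0.5737.
Update on result 2 ('flagged'): P(H) ← 0.963·0.5737 / (0.963·0.5737 + 0.076·0.4263) = 0.55244/0.58484 = 0.9446.
Update on result 3 ('flagged'): P(H) ← 0.963·0.9446 / (0.963·0.9446 + 0.076·0.0554) = 0.90965/0.91386 = 0.9954.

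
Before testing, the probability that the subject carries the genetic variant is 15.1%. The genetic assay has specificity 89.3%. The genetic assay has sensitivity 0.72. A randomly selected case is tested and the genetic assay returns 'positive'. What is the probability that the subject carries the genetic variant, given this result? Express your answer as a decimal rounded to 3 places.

P(H | E) ≈ 0.545

Write H for 'the subject carries the genetic variant'. Prior odds H:¬H = 0.151/0.849 = 0.17786. For the 'positive' outcome, the likelihood ratio is 0.72/0.107 = 6.7290.
Posterior odds = 0.17786 × 6.7290 = 1.1968, so P(H|E) = 1.1968/(1+1.1968) = 0.545.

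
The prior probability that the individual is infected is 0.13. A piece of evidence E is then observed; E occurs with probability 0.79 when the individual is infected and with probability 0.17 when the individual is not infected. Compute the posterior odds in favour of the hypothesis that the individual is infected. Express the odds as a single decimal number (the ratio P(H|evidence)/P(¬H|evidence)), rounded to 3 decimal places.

Prior odds = 0.13/(1−0.13) = 0.14943.
Likelihood ratio for E = 0.79/0.17 = 4.6471.
Posterior odds = prior odds × LR = 0.69439.

Posterior odds ≈ 0.694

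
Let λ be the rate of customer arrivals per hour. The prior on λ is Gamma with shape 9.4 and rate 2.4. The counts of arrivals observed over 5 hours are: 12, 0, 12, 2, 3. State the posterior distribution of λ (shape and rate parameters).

Total count ∑xᵢ = 29 over n = 5 hours.
Gamma is conjugate to the Poisson likelihood: posterior is Gamma(shape = 9.4+29 = 38.4, rate = 2.4+5 = 7.4).

Posterior: Gamma(shape=38.4, rate=7.4)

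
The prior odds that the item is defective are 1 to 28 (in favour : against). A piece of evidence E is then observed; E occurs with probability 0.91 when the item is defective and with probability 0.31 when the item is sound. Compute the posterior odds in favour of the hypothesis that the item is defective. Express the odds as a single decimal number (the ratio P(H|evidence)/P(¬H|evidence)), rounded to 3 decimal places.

Prior odds = 1/28 = 0.035714. In log-odds, ln(0.035714) = -3.3322.
Add log likelihood ratio: ln(2.9355) = 1.0769.
Posterior log-odds = -2.2553, so posterior odds = exp(-2.2553) = 0.10484.

Posterior odds ≈ 0.105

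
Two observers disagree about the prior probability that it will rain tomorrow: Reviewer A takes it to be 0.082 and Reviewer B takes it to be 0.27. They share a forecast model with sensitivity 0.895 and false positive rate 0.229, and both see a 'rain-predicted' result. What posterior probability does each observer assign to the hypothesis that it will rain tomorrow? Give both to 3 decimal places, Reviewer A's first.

The likelihood ratio for a 'rain-predicted' result is 0.895/0.229 = 3.9083.
Reviewer A: prior odds 0.082/0.918 = 0.089325; posterior odds 0.34911; posterior probability 0.259.
Reviewer B: prior odds 0.27/0.73 = 0.36986; posterior odds 1.4455; posterior probability 0.591.

Reviewer A: 0.259; Reviewer B: 0.591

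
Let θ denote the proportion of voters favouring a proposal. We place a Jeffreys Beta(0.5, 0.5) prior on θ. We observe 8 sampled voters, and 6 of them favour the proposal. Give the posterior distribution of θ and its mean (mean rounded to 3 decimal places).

Posterior: Beta(6.5, 2.5); mean ≈ 0.722

The binomial likelihood is conjugate to the Beta prior: with 6 successes and 2 failures, the posterior is Beta(0.5+6, 0.5+2) = Beta(6.5, 2.5).
E[θ | data] = 6.5/(6.5+2.5) = 0.722.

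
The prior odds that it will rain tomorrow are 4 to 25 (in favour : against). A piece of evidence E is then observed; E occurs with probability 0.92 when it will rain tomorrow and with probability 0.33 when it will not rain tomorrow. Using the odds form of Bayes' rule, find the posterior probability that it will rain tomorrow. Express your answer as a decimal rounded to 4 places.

Posterior probability ≈ 0.3085

Prior odds = 4/25 = 0.16000.
Likelihood ratio for E = 0.92/0.33 = 2.7879.
Posterior odds = prior odds × LR = 0.44606.
Posterior probability = odds/(1+odds) = 0.44606/1.4461 = 0.3085.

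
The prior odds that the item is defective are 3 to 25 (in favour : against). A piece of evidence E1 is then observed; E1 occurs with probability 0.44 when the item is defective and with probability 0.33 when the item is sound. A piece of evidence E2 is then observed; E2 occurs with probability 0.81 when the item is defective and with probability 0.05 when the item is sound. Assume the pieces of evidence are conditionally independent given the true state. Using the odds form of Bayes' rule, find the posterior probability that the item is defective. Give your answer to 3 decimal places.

Prior odds = 3/25 = 0.12000. In log-odds, ln(0.12000) = -2.1203.
Add log likelihood ratios: ln(1.3333) + ln(16.200) = 3.0727.
Posterior log-odds = 0.95243, so posterior odds = exp(0.95243) = 2.5920. Converting, P(H|E) = 2.5920/3.5920 = 0.722.

Posterior probability ≈ 0.722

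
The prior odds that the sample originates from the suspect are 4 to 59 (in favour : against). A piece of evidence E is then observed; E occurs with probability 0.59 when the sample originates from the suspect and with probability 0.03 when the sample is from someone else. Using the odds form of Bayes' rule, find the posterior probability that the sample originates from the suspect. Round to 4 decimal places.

Posterior probability ≈ 0.5714

Prior odds = 4/59 = 0.067797. In log-odds, ln(0.067797) = -2.6912.
Add log likelihood ratio: ln(19.667) = 2.9789.
Posterior log-odds = 0.28768, so posterior odds = exp(0.28768) = 1.3333. Converting, P(H|E) = 1.3333/2.3333 = 0.5714.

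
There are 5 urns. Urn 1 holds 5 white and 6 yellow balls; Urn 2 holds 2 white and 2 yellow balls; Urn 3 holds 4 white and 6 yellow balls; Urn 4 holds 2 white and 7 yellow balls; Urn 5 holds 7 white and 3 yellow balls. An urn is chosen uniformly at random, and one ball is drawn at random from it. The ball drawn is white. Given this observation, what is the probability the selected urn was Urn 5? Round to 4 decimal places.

Posterior probability ≈ 0.3075

P(white|Urn 1) = 0.4545; P(white|Urn 2) = 0.5; P(white|Urn 3) = 0.4; P(white|Urn 4) = 0.2222; P(white|Urn 5) = 0.7.
Prior × likelihood for each source: 0.2·0.4545=0.09091, 0.2·0.5=0.1000, 0.2·0.4=0.08000, 0.2·0.2222=0.04444, 0.2·0.7=0.1400. Summing gives P(white) = 0.45535.
P(Urn 5 | white) = 0.1400 / 0.45535 = 0.3075.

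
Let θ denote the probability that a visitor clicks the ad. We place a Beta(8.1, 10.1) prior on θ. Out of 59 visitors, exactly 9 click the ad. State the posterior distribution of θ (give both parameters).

Posterior: Beta(17.1, 60.1)

Observing 9 successes and 50 failures updates Beta(8.1, 10.1) by adding the success and failure counts to the two shape parameters: α = 8.1+9 = 17.1, β = 10.1+50 = 60.1.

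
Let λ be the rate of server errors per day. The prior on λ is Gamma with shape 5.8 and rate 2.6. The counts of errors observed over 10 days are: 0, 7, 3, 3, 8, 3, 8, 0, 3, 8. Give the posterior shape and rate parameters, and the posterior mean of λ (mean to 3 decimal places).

Total count ∑xᵢ = 43 over n = 10 days.
Gamma is conjugate to the Poisson likelihood: posterior is Gamma(shape = 5.8+43 = 48.8, rate = 2.6+10 = 12.6).
Posterior mean = shape/rate = 48.8/12.6 = 3.873.

Posterior: Gamma(shape=48.8, rate=12.6); mean ≈ 3.873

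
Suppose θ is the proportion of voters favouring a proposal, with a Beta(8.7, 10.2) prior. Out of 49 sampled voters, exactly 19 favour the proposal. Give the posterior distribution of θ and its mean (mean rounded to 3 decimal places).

The binomial likelihood is conjugate to the Beta prior: with 19 successes and 30 failures, the posterior is Beta(8.7+19, 10.2+30) = Beta(27.7, 40.2).
Posterior mean = α/(α+β) = 27.7/67.9 = 0.408.

Posterior: Beta(27.7, 40.2); mean ≈ 0.408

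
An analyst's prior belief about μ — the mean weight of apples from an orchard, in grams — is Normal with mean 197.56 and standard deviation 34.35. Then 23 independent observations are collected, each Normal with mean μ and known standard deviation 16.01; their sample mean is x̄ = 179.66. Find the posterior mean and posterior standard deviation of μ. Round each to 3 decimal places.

Prior precision 1/τ₀² = 1/34.35² = 0.00084751; data precision n/σ² = 23/16.01² = 0.0897316.
Posterior precision = 0.00084751 + 0.0897316 = 0.0905791, giving posterior SD = 1/√0.0905791 = 3.323.
Posterior mean = (0.00084751·197.56 + 0.0897316·179.66) / 0.0905791 = 179.827.

Posterior mean ≈ 179.827; posterior SD ≈ 3.323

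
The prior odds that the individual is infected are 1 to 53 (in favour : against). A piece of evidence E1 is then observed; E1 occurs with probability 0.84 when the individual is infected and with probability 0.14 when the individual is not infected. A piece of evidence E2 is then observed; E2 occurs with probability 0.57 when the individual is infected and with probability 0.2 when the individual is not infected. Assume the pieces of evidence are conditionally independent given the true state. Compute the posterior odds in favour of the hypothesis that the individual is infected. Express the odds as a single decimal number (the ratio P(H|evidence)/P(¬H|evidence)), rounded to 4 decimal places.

Posterior odds ≈ 0.3226

Prior odds = 1/53 = 0.018868.
Likelihood ratio for E1 = 0.84/0.14 = 6.0000.
Likelihood ratio for E2 = 0.57/0.2 = 2.8500.
Posterior odds = prior odds × LR₁ × LR₂ = 0.32264.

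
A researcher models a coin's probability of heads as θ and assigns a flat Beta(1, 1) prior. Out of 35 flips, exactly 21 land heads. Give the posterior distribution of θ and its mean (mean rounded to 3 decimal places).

Observing 21 successes and 14 failures updates Beta(1, 1) by adding the success and failure counts to the two shape parameters: α = 1+21 = 22, β = 1+14 = 15.
Posterior mean = α/(α+β) = 22/37 = 0.595.

Posterior: Beta(22, 15); mean ≈ 0.595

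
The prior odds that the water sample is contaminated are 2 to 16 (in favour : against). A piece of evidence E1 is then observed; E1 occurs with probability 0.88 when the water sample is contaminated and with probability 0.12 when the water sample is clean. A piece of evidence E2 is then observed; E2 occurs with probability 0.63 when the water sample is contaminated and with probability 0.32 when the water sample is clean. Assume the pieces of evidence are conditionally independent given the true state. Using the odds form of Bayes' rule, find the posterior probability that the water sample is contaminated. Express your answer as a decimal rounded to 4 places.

Posterior probability ≈ 0.6435

Prior odds = 2/16 = 0.12500. In log-odds, ln(0.12500) = -2.0794.
Add log likelihood ratios: ln(7.3333) + ln(1.9688) = 2.6698.
Posterior log-odds = 0.59039, so posterior odds = exp(0.59039) = 1.8047. Converting, P(H|E) = 1.8047/2.8047 = 0.6435.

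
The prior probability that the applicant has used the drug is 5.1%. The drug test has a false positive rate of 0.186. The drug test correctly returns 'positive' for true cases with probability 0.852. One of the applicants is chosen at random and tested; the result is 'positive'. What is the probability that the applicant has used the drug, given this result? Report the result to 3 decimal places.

P(H | E) ≈ 0.198

Let H be the event that the applicant has used the drug. P(H) = 0.051, so P(¬H) = 0.949. With E the 'positive' result, P(E|H) = 0.852 and P(E|¬H) = 0.186.
P(E) = 0.852·0.051 + 0.186·0.949 = 0.043452 + 0.17651 = 0.21997.
By Bayes' theorem, P(H|E) = 0.043452 / 0.21997 = 0.198.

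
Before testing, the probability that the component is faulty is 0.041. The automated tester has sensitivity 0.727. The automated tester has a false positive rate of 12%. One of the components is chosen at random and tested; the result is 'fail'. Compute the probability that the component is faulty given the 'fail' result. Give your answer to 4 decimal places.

P(H | E) ≈ 0.2057

Write H for 'the component is faulty'. Prior odds H:¬H = 0.041/0.959 = 0.042753. For the 'fail' outcome, the likelihood ratio is 0.727/0.12 = 6.0583.
Posterior odds = 0.042753 × 6.0583 = 0.25901, so P(H|E) = 0.25901/(1+0.25901) = 0.2057.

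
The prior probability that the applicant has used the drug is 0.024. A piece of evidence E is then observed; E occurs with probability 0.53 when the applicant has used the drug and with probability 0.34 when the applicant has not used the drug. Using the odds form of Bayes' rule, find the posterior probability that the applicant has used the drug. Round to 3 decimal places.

Posterior probability ≈ 0.037

Prior odds = 0.024/(1−0.024) = 0.024590.
Likelihood ratio for E = 0.53/0.34 = 1.5588.
Posterior odds = prior odds × LR = 0.038332.
Posterior probability = odds/(1+odds) = 0.038332/1.0383 = 0.037.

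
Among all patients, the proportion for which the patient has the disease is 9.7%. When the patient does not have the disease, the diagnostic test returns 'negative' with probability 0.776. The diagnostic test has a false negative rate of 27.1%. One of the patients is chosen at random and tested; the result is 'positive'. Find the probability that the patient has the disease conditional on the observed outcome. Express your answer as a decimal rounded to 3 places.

Let H be the event that the patient has the disease. P(H) = 0.097, so P(¬H) = 0.903. With E the 'positive' result, P(E|H) = 0.729 and P(E|¬H) = 0.224.
P(E) = 0.729·0.097 + 0.224·0.903 = 0.070713 + 0.20227 = 0.27299.
By Bayes' theorem, P(H|E) = 0.070713 / 0.27299 = 0.259.

P(H | E) ≈ 0.259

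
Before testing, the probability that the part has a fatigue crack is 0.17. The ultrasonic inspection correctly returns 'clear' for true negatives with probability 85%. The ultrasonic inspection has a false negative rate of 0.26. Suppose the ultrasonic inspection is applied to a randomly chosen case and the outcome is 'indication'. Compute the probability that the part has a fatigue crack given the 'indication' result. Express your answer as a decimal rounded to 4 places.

Let H be the event that the part has a fatigue crack. P(H) = 0.17, so P(¬H) = 0.83. With E the 'indication' result, P(E|H) = 0.74 and P(E|¬H) = 0.15.
P(E) = 0.74·0.17 + 0.15·0.83 = 0.12580 + 0.12450 = 0.25030.
By Bayes' theorem, P(H|E) = 0.12580 / 0.25030 = 0.5026.

P(H | E) ≈ 0.5026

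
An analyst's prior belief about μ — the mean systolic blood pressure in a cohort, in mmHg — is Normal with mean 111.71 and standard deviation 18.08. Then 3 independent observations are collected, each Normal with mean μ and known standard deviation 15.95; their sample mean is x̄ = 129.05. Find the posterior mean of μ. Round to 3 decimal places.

Prior precision 1/τ₀² = 1/18.08² = 0.00305917; data precision n/σ² = 3/15.95² = 0.0117923.
Posterior precision = 0.00305917 + 0.0117923 = 0.0148515.
Posterior mean = (0.00305917·111.71 + 0.0117923·129.05) / 0.0148515 = 125.478.

Posterior mean ≈ 125.478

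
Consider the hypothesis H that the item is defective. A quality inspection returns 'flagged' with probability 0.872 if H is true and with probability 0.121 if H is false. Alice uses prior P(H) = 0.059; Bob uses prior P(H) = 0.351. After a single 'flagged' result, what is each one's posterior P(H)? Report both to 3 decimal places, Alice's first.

The likelihood ratio for a 'flagged' result is 0.872/0.121 = 7.2066.
Alice: prior odds 0.059/0.941 = 0.062699; posterior odds 0.45185; posterior probability 0.311.
Bob: prior odds 0.351/0.649 = 0.54083; posterior odds 3.8976; posterior probability 0.796.

Alice: 0.311; Bob: 0.796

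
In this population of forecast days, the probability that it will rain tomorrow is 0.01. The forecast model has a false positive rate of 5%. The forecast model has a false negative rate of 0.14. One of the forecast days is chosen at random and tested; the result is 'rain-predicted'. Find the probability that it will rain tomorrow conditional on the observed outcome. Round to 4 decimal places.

P(H | E) ≈ 0.1480

Write H for 'it will rain tomorrow'. Prior odds H:¬H = 0.01/0.99 = 0.010101. For the 'rain-predicted' outcome, the likelihood ratio is 0.86/0.05 = 17.200.
Posterior odds = 0.010101 × 17.200 = 0.17374, so P(H|E) = 0.17374/(1+0.17374) = 0.1480.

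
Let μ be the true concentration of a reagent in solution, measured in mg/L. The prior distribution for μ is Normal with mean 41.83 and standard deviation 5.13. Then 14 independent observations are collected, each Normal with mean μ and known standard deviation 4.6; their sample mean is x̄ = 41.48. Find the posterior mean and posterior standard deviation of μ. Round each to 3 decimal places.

Prior precision 1/τ₀² = 1/5.13² = 0.0379984; data precision n/σ² = 14/4.6² = 0.661626.
Posterior precision = 0.0379984 + 0.661626 = 0.699624, giving posterior SD = 1/√0.699624 = 1.196.
Posterior mean = (0.0379984·41.83 + 0.661626·41.48) / 0.699624 = 41.499.

Posterior mean ≈ 41.499; posterior SD ≈ 1.196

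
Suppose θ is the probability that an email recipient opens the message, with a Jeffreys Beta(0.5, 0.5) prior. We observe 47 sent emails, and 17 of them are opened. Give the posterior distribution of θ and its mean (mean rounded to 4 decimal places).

Observing 17 successes and 30 failures updates Beta(0.5, 0.5) by adding the success and failure counts to the two shape parameters: α = 0.5+17 = 17.5, β = 0.5+30 = 30.5.
E[θ | data] = 17.5/(17.5+30.5) = 0.3646.

Posterior: Beta(17.5, 30.5); mean ≈ 0.3646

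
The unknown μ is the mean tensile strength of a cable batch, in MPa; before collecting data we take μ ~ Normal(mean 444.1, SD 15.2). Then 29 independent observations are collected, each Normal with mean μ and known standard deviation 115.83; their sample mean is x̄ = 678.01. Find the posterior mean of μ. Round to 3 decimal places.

With known σ, the Normal prior is conjugate. Weight on the data is w = (n/σ²)/(n/σ² + 1/τ₀²) = 0.00216150/(0.00216150+0.00432825) = 0.33306.
Posterior mean = w·x̄ + (1−w)·μ₀ = 0.33306·678.01 + 0.66694·444.1 = 522.007.

Posterior mean ≈ 522.007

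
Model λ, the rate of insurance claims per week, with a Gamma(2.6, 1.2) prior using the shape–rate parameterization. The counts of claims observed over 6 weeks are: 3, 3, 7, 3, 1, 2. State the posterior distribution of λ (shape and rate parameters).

Total count ∑xᵢ = 19 over n = 6 weeks.
Gamma is conjugate to the Poisson likelihood: posterior is Gamma(shape = 2.6+19 = 21.6, rate = 1.2+6 = 7.2).

Posterior: Gamma(shape=21.6, rate=7.2)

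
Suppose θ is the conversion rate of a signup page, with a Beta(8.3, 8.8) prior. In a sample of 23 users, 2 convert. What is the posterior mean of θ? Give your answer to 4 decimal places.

The binomial likelihood is conjugate to the Beta prior: with 2 successes and 21 failures, the posterior is Beta(8.3+2, 8.8+21) = Beta(10.3, 29.8).
Posterior mean = α/(α+β) = 10.3/40.1 = 0.2569.

Posterior mean ≈ 0.2569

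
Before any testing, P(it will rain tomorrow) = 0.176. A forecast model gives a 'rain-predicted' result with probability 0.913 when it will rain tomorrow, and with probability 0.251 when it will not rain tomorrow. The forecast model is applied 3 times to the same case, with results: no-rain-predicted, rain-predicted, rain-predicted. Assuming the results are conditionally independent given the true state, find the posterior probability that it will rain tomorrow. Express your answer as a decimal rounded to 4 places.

Posterior P(H) ≈ 0.2471

With H the event that it will rain tomorrow, the joint likelihood of the observed sequence is P(data|H) = 0.087·0.913·0.913 = 0.072521 and P(data|¬H) = 0.749·0.251·0.251 = 0.047188.
Bayes: P(H|data) = 0.176·0.072521 / (0.176·0.072521 + 0.824·0.047188) = 0.012764/0.051646 = 0.2471.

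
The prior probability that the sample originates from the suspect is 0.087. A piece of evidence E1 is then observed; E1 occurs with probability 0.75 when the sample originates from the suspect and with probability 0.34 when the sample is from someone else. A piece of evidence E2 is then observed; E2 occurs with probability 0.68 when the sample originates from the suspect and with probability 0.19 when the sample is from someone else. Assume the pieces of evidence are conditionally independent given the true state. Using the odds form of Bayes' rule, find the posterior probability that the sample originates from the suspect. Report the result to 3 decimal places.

Posterior probability ≈ 0.429

Prior odds = 0.087/(1−0.087) = 0.095290.
Likelihood ratio for E1 = 0.75/0.34 = 2.2059.
Likelihood ratio for E2 = 0.68/0.19 = 3.5789.
Posterior odds = prior odds × LR₁ × LR₂ = 0.75229.
Posterior probability = odds/(1+odds) = 0.75229/1.7523 = 0.429.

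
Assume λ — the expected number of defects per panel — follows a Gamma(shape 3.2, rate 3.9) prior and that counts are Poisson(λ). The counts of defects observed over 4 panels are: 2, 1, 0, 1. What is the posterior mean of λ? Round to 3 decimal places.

Posterior mean ≈ 0.911

The Poisson likelihood adds the total count to the shape and the number of exposure periods to the rate. Here ∑xᵢ = 4 and n = 4, so shape 3.2→7.2 and rate 3.9→7.9.
E[λ | data] = 7.2/7.9 = 0.911.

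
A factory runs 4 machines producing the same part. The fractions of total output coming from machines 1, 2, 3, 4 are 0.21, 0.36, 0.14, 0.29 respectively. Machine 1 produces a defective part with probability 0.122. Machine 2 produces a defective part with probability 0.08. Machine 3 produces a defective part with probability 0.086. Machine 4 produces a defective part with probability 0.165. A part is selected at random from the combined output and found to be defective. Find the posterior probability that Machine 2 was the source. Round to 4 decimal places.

P(defective|M1) = 0.122; P(defective|M2) = 0.08; P(defective|M3) = 0.086; P(defective|M4) = 0.165.
Prior × likelihood for each source: 0.21·0.122=0.02562, 0.36·0.08=0.02880, 0.14·0.086=0.01204, 0.29·0.165=0.04785. Summing gives P(defective) = 0.11431.
P(Machine 2 | defective) = 0.02880 / 0.11431 = 0.2519.

Posterior probability ≈ 0.2519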